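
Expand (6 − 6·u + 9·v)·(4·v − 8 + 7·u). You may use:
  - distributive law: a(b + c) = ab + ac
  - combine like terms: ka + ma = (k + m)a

(6 − 6·u + 9·v)·(4·v − 8 + 7·u)
= 24·v − 48 + 42·u − 24·u·v + 48·u − 42·u² + 36·v² − 72·v + 63·u·v    [distributive law]
= −48·v − 48 + 90·u + 39·u·v − 42·u² + 36·v²    [combine like terms]

−48·v − 48 + 90·u + 39·u·v − 42·u² + 36·v²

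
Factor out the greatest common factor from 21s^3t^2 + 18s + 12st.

3s(7s^2t^2 + 6 + 4t)

21s^3t^2 + 18s + 12st
= 3(7s^3t^2 + 6s + 4st)    [factor out 3]
= 3s(7s^2t^2 + 6 + 4t)    [factor out s]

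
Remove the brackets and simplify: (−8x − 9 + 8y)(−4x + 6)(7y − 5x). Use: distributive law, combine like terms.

384x²y − 160x³ − 324xy + 60x² − 378y + 270x − 224xy² + 336y²

(−8x − 9 + 8y)(−4x + 6)(7y − 5x)
= (32x² − 48x + 36x − 54 − 32xy + 48y)(7y − 5x)    [distributive law]
= (32x² − 12x − 54 − 32xy + 48y)(7y − 5x)    [combine like terms]
= 224x²y − 160x³ − 84xy + 60x² − 378y + 270x − 224xy² + 160x²y + 336y² − 240xy    [distributive law]
= 384x²y − 160x³ − 324xy + 60x² − 378y + 270x − 224xy² + 336y²    [combine like terms]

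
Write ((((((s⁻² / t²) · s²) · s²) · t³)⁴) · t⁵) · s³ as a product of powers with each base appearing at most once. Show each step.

((((((s⁻² / t²) · s²) · s²) · t³)⁴) · t⁵) · s³
= ((((((s⁻² / t²) · s²) · s²)⁴) · ((t³)⁴)) · t⁵) · s³    [power of a product]
= ((((((s⁻² / t²) · s²)⁴) · ((s²)⁴)) · ((t³)⁴)) · t⁵) · s³    [power of a product]
= ((((((s⁻² / t²)⁴) · ((s²)⁴)) · ((s²)⁴)) · ((t³)⁴)) · t⁵) · s³    [power of a product]
= (((((((s⁻²)⁴) / ((t²)⁴)) · ((s²)⁴)) · ((s²)⁴)) · ((t³)⁴)) · t⁵) · s³    [power of a quotient]
= (((((s⁻⁸ / ((t²)⁴)) · ((s²)⁴)) · ((s²)⁴)) · ((t³)⁴)) · t⁵) · s³    [power of a power]
= (((((s⁻⁸ / t⁸) · ((s²)⁴)) · ((s²)⁴)) · ((t³)⁴)) · t⁵) · s³    [power of a power]
= (((((s⁻⁸ / t⁸) · s⁸) · ((s²)⁴)) · ((t³)⁴)) · t⁵) · s³    [power of a power]
= (((((s⁻⁸ / t⁸) · s⁸) · s⁸) · ((t³)⁴)) · t⁵) · s³    [power of a power]
= (((((s⁻⁸ / t⁸) · s⁸) · s⁸) · t¹²) · t⁵) · s³    [power of a power]
= s¹¹t⁹    [quotient of powers; product of powers]

s¹¹t⁹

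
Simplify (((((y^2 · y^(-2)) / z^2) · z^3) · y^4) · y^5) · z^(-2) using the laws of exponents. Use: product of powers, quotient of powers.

(((((y^2 · y^(-2)) / z^2) · z^3) · y^4) · y^5) · z^(-2)
= ((((y^0 / z^2) · z^3) · y^4) · y^5) · z^(-2)    [product of powers]
= y^9·z^(-1)    [quotient of powers; product of powers]

y^9·z^(-1)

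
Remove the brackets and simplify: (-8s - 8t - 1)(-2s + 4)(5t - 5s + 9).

(-8s - 8t - 1)(-2s + 4)(5t - 5s + 9)
= (16s^2 - 32s + 16st - 32t + 2s - 4)(5t - 5s + 9)    [distributive law]
= (16s^2 - 30s + 16st - 32t - 4)(5t - 5s + 9)    [combine like terms]
= 80s^2t - 80s^3 + 144s^2 - 150st + 150s^2 - 270s + 80st^2 - 80s^2t + 144st - 160t^2 + 160st - 288t - 20t + 20s - 36    [distributive law]
= -80s^3 + 294s^2 + 154st - 250s + 80st^2 - 160t^2 - 308t - 36    [combine like terms]

-80s^3 + 294s^2 + 154st - 250s + 80st^2 - 160t^2 - 308t - 36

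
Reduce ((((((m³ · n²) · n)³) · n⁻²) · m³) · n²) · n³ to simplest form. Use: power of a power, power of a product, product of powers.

m¹²n¹²

((((((m³ · n²) · n)³) · n⁻²) · m³) · n²) · n³
= ((((((m³ · n²)³) · (n³)) · n⁻²) · m³) · n²) · n³    [power of a product]
= (((((((m³)³) · ((n²)³)) · (n³)) · n⁻²) · m³) · n²) · n³    [power of a product]
= (((((m⁹ · ((n²)³)) · (n³)) · n⁻²) · m³) · n²) · n³    [power of a power]
= (((((m⁹ · n⁶) · (n³)) · n⁻²) · m³) · n²) · n³    [power of a power]
= m¹²n¹²    [product of powers]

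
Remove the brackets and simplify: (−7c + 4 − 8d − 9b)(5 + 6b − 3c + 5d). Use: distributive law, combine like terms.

−47c − 15bc + 21c^2 − 11cd + 20 − 21b − 20d − 93bd − 40d^2 − 54b^2

(−7c + 4 − 8d − 9b)(5 + 6b − 3c + 5d)
= −35c − 42bc + 21c^2 − 35cd + 20 + 24b − 12c + 20d − 40d − 48bd + 24cd − 40d^2 − 45b − 54b^2 + 27bc − 45bd    [distributive law]
= −47c − 15bc + 21c^2 − 11cd + 20 − 21b − 20d − 93bd − 40d^2 − 54b^2    [combine like terms]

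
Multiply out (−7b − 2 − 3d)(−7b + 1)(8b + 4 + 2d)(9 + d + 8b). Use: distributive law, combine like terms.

(−7b − 2 − 3d)(−7b + 1)(8b + 4 + 2d)(9 + d + 8b)
= (49b^2 − 7b + 14b − 2 + 21bd − 3d)(8b + 4 + 2d)(9 + d + 8b)    [distributive law]
= (49b^2 + 7b − 2 + 21bd − 3d)(8b + 4 + 2d)(9 + d + 8b)    [combine like terms]
= (392b^3 + 196b^2 + 98b^2d + 56b^2 + 28b + 14bd − 16b − 8 − 4d + 168b^2d + 84bd + 42bd^2 − 24bd − 12d − 6d^2)(9 + d + 8b)    [distributive law]
= (392b^3 + 252b^2 + 266b^2d + 12b + 74bd − 8 − 16d + 42bd^2 − 6d^2)(9 + d + 8b)    [combine like terms]
= 3528b^3 + 392b^3d + 3136b^4 + 2268b^2 + 252b^2d + 2016b^3 + 2394b^2d + 266b^2d^2 + 2128b^3d + 108b + 12bd + 96b^2 + 666bd + 74bd^2 + 592b^2d − 72 − 8d − 64b − 144d − 16d^2 − 128bd + 378bd^2 + 42bd^3 + 336b^2d^2 − 54d^2 − 6d^3 − 48bd^2    [distributive law]
= 5544b^3 + 2520b^3d + 3136b^4 + 2364b^2 + 3238b^2d + 602b^2d^2 + 44b + 550bd + 404bd^2 − 72 − 152d − 70d^2 + 42bd^3 − 6d^3    [combine like terms]

5544b^3 + 2520b^3d + 3136b^4 + 2364b^2 + 3238b^2d + 602b^2d^2 + 44b + 550bd + 404bd^2 − 72 − 152d − 70d^2 + 42bd^3 − 6d^3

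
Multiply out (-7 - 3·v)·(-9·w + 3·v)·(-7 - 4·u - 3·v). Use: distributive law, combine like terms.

-441·w - 252·u·w - 378·v·w + 147·v + 84·u·v + 126·v^2 - 108·u·v·w - 81·v^2·w + 36·u·v^2 + 27·v^3

(-7 - 3·v)·(-9·w + 3·v)·(-7 - 4·u - 3·v)
= (63·w - 21·v + 27·v·w - 9·v^2)·(-7 - 4·u - 3·v)    [distributive law]
= -441·w - 252·u·w - 189·v·w + 147·v + 84·u·v + 63·v^2 - 189·v·w - 108·u·v·w - 81·v^2·w + 63·v^2 + 36·u·v^2 + 27·v^3    [distributive law]
= -441·w - 252·u·w - 378·v·w + 147·v + 84·u·v + 126·v^2 - 108·u·v·w - 81·v^2·w + 36·u·v^2 + 27·v^3    [combine like terms]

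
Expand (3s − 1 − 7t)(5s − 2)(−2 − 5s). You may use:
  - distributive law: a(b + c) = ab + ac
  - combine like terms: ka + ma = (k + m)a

25s^2 − 75s^3 + 12s − 4 + 175s^2t − 28t

(3s − 1 − 7t)(5s − 2)(−2 − 5s)
= (15s^2 − 6s − 5s + 2 − 35st + 14t)(−2 − 5s)    [distributive law]
= (15s^2 − 11s + 2 − 35st + 14t)(−2 − 5s)    [combine like terms]
= −30s^2 − 75s^3 + 22s + 55s^2 − 4 − 10s + 70st + 175s^2t − 28t − 70st    [distributive law]
= 25s^2 − 75s^3 + 12s − 4 + 175s^2t − 28t    [combine like terms]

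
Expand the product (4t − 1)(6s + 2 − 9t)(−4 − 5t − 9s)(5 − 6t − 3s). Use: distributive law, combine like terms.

(4t − 1)(6s + 2 − 9t)(−4 − 5t − 9s)(5 − 6t − 3s)
= (24st + 8t − 36t^2 − 6s − 2 + 9t)(−4 − 5t − 9s)(5 − 6t − 3s)    [distributive law]
= (24st + 17t − 36t^2 − 6s − 2)(−4 − 5t − 9s)(5 − 6t − 3s)    [combine like terms]
= (−96st − 120st^2 − 216s^2t − 68t − 85t^2 − 153st + 144t^2 + 180t^3 + 324st^2 + 24s + 30st + 54s^2 + 8 + 10t + 18s)(5 − 6t − 3s)    [distributive law]
= (−219st + 204st^2 − 216s^2t − 58t + 59t^2 + 180t^3 + 42s + 54s^2 + 8)(5 − 6t − 3s)    [combine like terms]
= −1095st + 1314st^2 + 657s^2t + 1020st^2 − 1224st^3 − 612s^2t^2 − 1080s^2t + 1296s^2t^2 + 648s^3t − 290t + 348t^2 + 174st + 295t^2 − 354t^3 − 177st^2 + 900t^3 − 1080t^4 − 540st^3 + 210s − 252st − 126s^2 + 270s^2 − 324s^2t − 162s^3 + 40 − 48t − 24s    [distributive law]
= −1173st + 2157st^2 − 747s^2t − 1764st^3 + 684s^2t^2 + 648s^3t − 338t + 643t^2 + 546t^3 − 1080t^4 + 186s + 144s^2 − 162s^3 + 40    [combine like terms]

−1173st + 2157st^2 − 747s^2t − 1764st^3 + 684s^2t^2 + 648s^3t − 338t + 643t^2 + 546t^3 − 1080t^4 + 186s + 144s^2 − 162s^3 + 40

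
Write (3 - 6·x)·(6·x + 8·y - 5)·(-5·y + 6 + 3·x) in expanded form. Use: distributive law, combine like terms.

-456·x·y + 243·x - 72·x^2 - 120·y^2 + 219·y - 90 + 36·x^2·y - 108·x^3 + 240·x·y^2

(3 - 6·x)·(6·x + 8·y - 5)·(-5·y + 6 + 3·x)
= (18·x + 24·y - 15 - 36·x^2 - 48·x·y + 30·x)·(-5·y + 6 + 3·x)    [distributive law]
= (48·x + 24·y - 15 - 36·x^2 - 48·x·y)·(-5·y + 6 + 3·x)    [combine like terms]
= -240·x·y + 288·x + 144·x^2 - 120·y^2 + 144·y + 72·x·y + 75·y - 90 - 45·x + 180·x^2·y - 216·x^2 - 108·x^3 + 240·x·y^2 - 288·x·y - 144·x^2·y    [distributive law]
= -456·x·y + 243·x - 72·x^2 - 120·y^2 + 219·y - 90 + 36·x^2·y - 108·x^3 + 240·x·y^2    [combine like terms]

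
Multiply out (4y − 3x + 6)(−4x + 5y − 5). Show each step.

(4y − 3x + 6)(−4x + 5y − 5)
= −16xy + 20y^2 − 20y + 12x^2 − 15xy + 15x − 24x + 30y − 30    [distributive law]
= −31xy + 20y^2 + 10y + 12x^2 − 9x − 30    [combine like terms]

−31xy + 20y^2 + 10y + 12x^2 − 9x − 30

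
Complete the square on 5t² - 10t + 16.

5(t - 1)² + 11

5t² - 10t + 16
= 5(t² - 2t) + 16    [factor out 5 from the t-terms]
= 5(t² - 2t + 1 - 1) + 16    [add and subtract 1 inside the bracket]
= 5(t - 1)² - 5 + 16    [perfect-square identity]
= 5(t - 1)² + 11    [combine constants]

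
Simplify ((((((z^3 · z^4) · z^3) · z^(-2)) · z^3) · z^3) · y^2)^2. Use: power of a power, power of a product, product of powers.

y^4z^28

((((((z^3 · z^4) · z^3) · z^(-2)) · z^3) · z^3) · y^2)^2
= ((((((z^3 · z^4) · z^3) · z^(-2)) · z^3) · z^3)^2) · ((y^2)^2)    [power of a product]
= ((((((z^3 · z^4) · z^3) · z^(-2)) · z^3)^2) · ((z^3)^2)) · ((y^2)^2)    [power of a product]
= ((((((z^3 · z^4) · z^3) · z^(-2))^2) · ((z^3)^2)) · ((z^3)^2)) · ((y^2)^2)    [power of a product]
= ((((((z^3 · z^4) · z^3)^2) · ((z^(-2))^2)) · ((z^3)^2)) · ((z^3)^2)) · ((y^2)^2)    [power of a product]
= ((((((z^3 · z^4)^2) · ((z^3)^2)) · ((z^(-2))^2)) · ((z^3)^2)) · ((z^3)^2)) · ((y^2)^2)    [power of a product]
= (((((((z^3)^2) · ((z^4)^2)) · ((z^3)^2)) · ((z^(-2))^2)) · ((z^3)^2)) · ((z^3)^2)) · ((y^2)^2)    [power of a product]
= (((((z^6 · ((z^4)^2)) · ((z^3)^2)) · ((z^(-2))^2)) · ((z^3)^2)) · ((z^3)^2)) · ((y^2)^2)    [power of a power]
= (((((z^6 · z^8) · ((z^3)^2)) · ((z^(-2))^2)) · ((z^3)^2)) · ((z^3)^2)) · ((y^2)^2)    [power of a power]
= ((((z^14 · ((z^3)^2)) · ((z^(-2))^2)) · ((z^3)^2)) · ((z^3)^2)) · ((y^2)^2)    [product of powers]
= ((((z^14 · z^6) · ((z^(-2))^2)) · ((z^3)^2)) · ((z^3)^2)) · ((y^2)^2)    [power of a power]
= (((z^20 · ((z^(-2))^2)) · ((z^3)^2)) · ((z^3)^2)) · ((y^2)^2)    [product of powers]
= (((z^20 · z^(-4)) · ((z^3)^2)) · ((z^3)^2)) · ((y^2)^2)    [power of a power]
= ((z^16 · ((z^3)^2)) · ((z^3)^2)) · ((y^2)^2)    [product of powers]
= ((z^16 · z^6) · ((z^3)^2)) · ((y^2)^2)    [power of a power]
= (z^22 · ((z^3)^2)) · ((y^2)^2)    [product of powers]
= (z^22 · z^6) · ((y^2)^2)    [power of a power]
= z^28 · ((y^2)^2)    [product of powers]
= z^28 · y^4    [power of a power]
= y^4z^28    [rearrange]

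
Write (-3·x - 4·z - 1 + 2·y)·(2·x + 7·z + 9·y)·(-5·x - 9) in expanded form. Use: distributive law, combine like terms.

(-3·x - 4·z - 1 + 2·y)·(2·x + 7·z + 9·y)·(-5·x - 9)
= (-6·x^2 - 21·x·z - 27·x·y - 8·x·z - 28·z^2 - 36·y·z - 2·x - 7·z - 9·y + 4·x·y + 14·y·z + 18·y^2)·(-5·x - 9)    [distributive law]
= (-6·x^2 - 29·x·z - 23·x·y - 28·z^2 - 22·y·z - 2·x - 7·z - 9·y + 18·y^2)·(-5·x - 9)    [combine like terms]
= 30·x^3 + 54·x^2 + 145·x^2·z + 261·x·z + 115·x^2·y + 207·x·y + 140·x·z^2 + 252·z^2 + 110·x·y·z + 198·y·z + 10·x^2 + 18·x + 35·x·z + 63·z + 45·x·y + 81·y - 90·x·y^2 - 162·y^2    [distributive law]
= 30·x^3 + 64·x^2 + 145·x^2·z + 296·x·z + 115·x^2·y + 252·x·y + 140·x·z^2 + 252·z^2 + 110·x·y·z + 198·y·z + 18·x + 63·z + 81·y - 90·x·y^2 - 162·y^2    [combine like terms]

30·x^3 + 64·x^2 + 145·x^2·z + 296·x·z + 115·x^2·y + 252·x·y + 140·x·z^2 + 252·z^2 + 110·x·y·z + 198·y·z + 18·x + 63·z + 81·y - 90·x·y^2 - 162·y^2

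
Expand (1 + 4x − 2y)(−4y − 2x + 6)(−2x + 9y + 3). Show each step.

194xy − 120y^2 + 6y − 68x^2 + 54x + 18 − 48x^2y − 124xy^2 + 16x^3 + 72y^3

(1 + 4x − 2y)(−4y − 2x + 6)(−2x + 9y + 3)
= (−4y − 2x + 6 − 16xy − 8x^2 + 24x + 8y^2 + 4xy − 12y)(−2x + 9y + 3)    [distributive law]
= (−16y + 22x + 6 − 12xy − 8x^2 + 8y^2)(−2x + 9y + 3)    [combine like terms]
= 32xy − 144y^2 − 48y − 44x^2 + 198xy + 66x − 12x + 54y + 18 + 24x^2y − 108xy^2 − 36xy + 16x^3 − 72x^2y − 24x^2 − 16xy^2 + 72y^3 + 24y^2    [distributive law]
= 194xy − 120y^2 + 6y − 68x^2 + 54x + 18 − 48x^2y − 124xy^2 + 16x^3 + 72y^3    [combine like terms]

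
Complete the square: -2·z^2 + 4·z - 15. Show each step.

-2(z - 1)^2 - 13

-2·z^2 + 4·z - 15
= -2(z^2 - 2·z) - 15    [factor out -2 from the z-terms]
= -2(z^2 - 2·z + 1 - 1) - 15    [add and subtract 1 inside the bracket]
= -2(z - 1)^2 + 2 - 15    [perfect-square identity]
= -2(z - 1)^2 - 13    [combine constants]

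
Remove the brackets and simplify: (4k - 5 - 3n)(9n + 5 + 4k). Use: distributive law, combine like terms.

(4k - 5 - 3n)(9n + 5 + 4k)
= 36kn + 20k + 16k² - 45n - 25 - 20k - 27n² - 15n - 12kn    [distributive law]
= 24kn + 16k² - 60n - 25 - 27n²    [combine like terms]

24kn + 16k² - 60n - 25 - 27n²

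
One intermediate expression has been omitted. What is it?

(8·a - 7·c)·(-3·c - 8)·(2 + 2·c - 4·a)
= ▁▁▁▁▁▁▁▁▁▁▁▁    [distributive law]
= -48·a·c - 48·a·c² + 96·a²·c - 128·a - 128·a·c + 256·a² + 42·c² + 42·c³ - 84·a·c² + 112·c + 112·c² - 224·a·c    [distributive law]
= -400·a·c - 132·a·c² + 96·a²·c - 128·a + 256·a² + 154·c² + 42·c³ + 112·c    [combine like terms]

After distributive law, the bracketed line is:

(-24·a·c - 64·a + 21·c² + 56·c)·(2 + 2·c - 4·a)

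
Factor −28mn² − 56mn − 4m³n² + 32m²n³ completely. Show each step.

−28mn² − 56mn − 4m³n² + 32m²n³
= 4(−7mn² − 14mn − m³n² + 8m²n³)    [factor out 4]
= 4mn(−7n − 14 − m²n + 8mn²)    [factor out mn]

4mn(−7n − 14 − m²n + 8mn²)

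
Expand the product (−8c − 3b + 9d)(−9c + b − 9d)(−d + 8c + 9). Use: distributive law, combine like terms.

(−8c − 3b + 9d)(−9c + b − 9d)(−d + 8c + 9)
= (72c^2 − 8bc + 72cd + 27bc − 3b^2 + 27bd − 81cd + 9bd − 81d^2)(−d + 8c + 9)    [distributive law]
= (72c^2 + 19bc − 9cd − 3b^2 + 36bd − 81d^2)(−d + 8c + 9)    [combine like terms]
= −72c^2d + 576c^3 + 648c^2 − 19bcd + 152bc^2 + 171bc + 9cd^2 − 72c^2d − 81cd + 3b^2d − 24b^2c − 27b^2 − 36bd^2 + 288bcd + 324bd + 81d^3 − 648cd^2 − 729d^2    [distributive law]
= −144c^2d + 576c^3 + 648c^2 + 269bcd + 152bc^2 + 171bc − 639cd^2 − 81cd + 3b^2d − 24b^2c − 27b^2 − 36bd^2 + 324bd + 81d^3 − 729d^2    [combine like terms]

−144c^2d + 576c^3 + 648c^2 + 269bcd + 152bc^2 + 171bc − 639cd^2 − 81cd + 3b^2d − 24b^2c − 27b^2 − 36bd^2 + 324bd + 81d^3 − 729d^2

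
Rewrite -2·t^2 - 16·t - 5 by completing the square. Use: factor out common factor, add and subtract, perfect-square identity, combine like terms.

-2·t^2 - 16·t - 5
= -2(t^2 + 8·t) - 5    [factor out -2 from the t-terms]
= -2(t^2 + 8·t + 16 - 16) - 5    [add and subtract 16 inside the bracket]
= -2(t + 4)^2 + 32 - 5    [perfect-square identity]
= -2(t + 4)^2 + 27    [combine constants]

-2(t + 4)^2 + 27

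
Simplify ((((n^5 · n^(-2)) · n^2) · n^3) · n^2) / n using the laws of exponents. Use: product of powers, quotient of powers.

n^9

((((n^5 · n^(-2)) · n^2) · n^3) · n^2) / n
= (((n^3 · n^2) · n^3) · n^2) / n    [product of powers]
= ((n^5 · n^3) · n^2) / n    [product of powers]
= (n^8 · n^2) / n    [product of powers]
= n^10 / n    [product of powers]
= n^9    [quotient of powers]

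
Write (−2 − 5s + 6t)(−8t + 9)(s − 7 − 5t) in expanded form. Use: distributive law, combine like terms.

(−2 − 5s + 6t)(−8t + 9)(s − 7 − 5t)
= (16t − 18 + 40st − 45s − 48t² + 54t)(s − 7 − 5t)    [distributive law]
= (70t − 18 + 40st − 45s − 48t²)(s − 7 − 5t)    [combine like terms]
= 70st − 490t − 350t² − 18s + 126 + 90t + 40s²t − 280st − 200st² − 45s² + 315s + 225st − 48st² + 336t² + 240t³    [distributive law]
= 15st − 400t − 14t² + 297s + 126 + 40s²t − 248st² − 45s² + 240t³    [combine like terms]

15st − 400t − 14t² + 297s + 126 + 40s²t − 248st² − 45s² + 240t³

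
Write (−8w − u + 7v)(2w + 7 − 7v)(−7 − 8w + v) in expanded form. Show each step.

560w² + 128w³ − 576vw² + 392w − 938vw + 462v²w + 70uw + 16uw² − 58uvw + 49u − 56uv + 7uv² − 343v + 392v² − 49v³

(−8w − u + 7v)(2w + 7 − 7v)(−7 − 8w + v)
= (−16w² − 56w + 56vw − 2uw − 7u + 7uv + 14vw + 49v − 49v²)(−7 − 8w + v)    [distributive law]
= (−16w² − 56w + 70vw − 2uw − 7u + 7uv + 49v − 49v²)(−7 − 8w + v)    [combine like terms]
= 112w² + 128w³ − 16vw² + 392w + 448w² − 56vw − 490vw − 560vw² + 70v²w + 14uw + 16uw² − 2uvw + 49u + 56uw − 7uv − 49uv − 56uvw + 7uv² − 343v − 392vw + 49v² + 343v² + 392v²w − 49v³    [distributive law]
= 560w² + 128w³ − 576vw² + 392w − 938vw + 462v²w + 70uw + 16uw² − 58uvw + 49u − 56uv + 7uv² − 343v + 392v² − 49v³    [combine like terms]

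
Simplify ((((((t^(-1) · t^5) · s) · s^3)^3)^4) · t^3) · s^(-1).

s^47t^51

((((((t^(-1) · t^5) · s) · s^3)^3)^4) · t^3) · s^(-1)
= (((((t^(-1) · t^5) · s) · s^3)^12) · t^3) · s^(-1)    [power of a power]
= (((((t^(-1) · t^5) · s)^12) · ((s^3)^12)) · t^3) · s^(-1)    [power of a product]
= (((((t^(-1) · t^5)^12) · (s^12)) · ((s^3)^12)) · t^3) · s^(-1)    [power of a product]
= ((((((t^(-1))^12) · ((t^5)^12)) · (s^12)) · ((s^3)^12)) · t^3) · s^(-1)    [power of a product]
= ((((t^(-12) · ((t^5)^12)) · (s^12)) · ((s^3)^12)) · t^3) · s^(-1)    [power of a power]
= ((((t^(-12) · t^60) · (s^12)) · ((s^3)^12)) · t^3) · s^(-1)    [power of a power]
= (((t^48 · (s^12)) · ((s^3)^12)) · t^3) · s^(-1)    [product of powers]
= (((t^48 · s^12) · s^36) · t^3) · s^(-1)    [power of a power]
= s^47t^51    [product of powers]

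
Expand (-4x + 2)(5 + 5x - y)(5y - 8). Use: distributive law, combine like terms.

-82xy + 80x - 100x^2y + 160x^2 + 20xy^2 + 66y - 80 - 10y^2

(-4x + 2)(5 + 5x - y)(5y - 8)
= (-20x - 20x^2 + 4xy + 10 + 10x - 2y)(5y - 8)    [distributive law]
= (-10x - 20x^2 + 4xy + 10 - 2y)(5y - 8)    [combine like terms]
= -50xy + 80x - 100x^2y + 160x^2 + 20xy^2 - 32xy + 50y - 80 - 10y^2 + 16y    [distributive law]
= -82xy + 80x - 100x^2y + 160x^2 + 20xy^2 + 66y - 80 - 10y^2    [combine like terms]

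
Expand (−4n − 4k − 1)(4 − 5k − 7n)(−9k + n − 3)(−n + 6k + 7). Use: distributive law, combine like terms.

(−4n − 4k − 1)(4 − 5k − 7n)(−9k + n − 3)(−n + 6k + 7)
= (−16n + 20kn + 28n^2 − 16k + 20k^2 + 28kn − 4 + 5k + 7n)(−9k + n − 3)(−n + 6k + 7)    [distributive law]
= (−9n + 48kn + 28n^2 − 11k + 20k^2 − 4)(−9k + n − 3)(−n + 6k + 7)    [combine like terms]
= (81kn − 9n^2 + 27n − 432k^2n + 48kn^2 − 144kn − 252kn^2 + 28n^3 − 84n^2 + 99k^2 − 11kn + 33k − 180k^3 + 20k^2n − 60k^2 + 36k − 4n + 12)(−n + 6k + 7)    [distributive law]
= (−74kn − 93n^2 + 23n − 412k^2n − 204kn^2 + 28n^3 + 39k^2 + 69k − 180k^3 + 12)(−n + 6k + 7)    [combine like terms]
= 74kn^2 − 444k^2n − 518kn + 93n^3 − 558kn^2 − 651n^2 − 23n^2 + 138kn + 161n + 412k^2n^2 − 2472k^3n − 2884k^2n + 204kn^3 − 1224k^2n^2 − 1428kn^2 − 28n^4 + 168kn^3 + 196n^3 − 39k^2n + 234k^3 + 273k^2 − 69kn + 414k^2 + 483k + 180k^3n − 1080k^4 − 1260k^3 − 12n + 72k + 84    [distributive law]
= −1912kn^2 − 3367k^2n − 449kn + 289n^3 − 674n^2 + 149n − 812k^2n^2 − 2292k^3n + 372kn^3 − 28n^4 − 1026k^3 + 687k^2 + 555k − 1080k^4 + 84    [combine like terms]

−1912kn^2 − 3367k^2n − 449kn + 289n^3 − 674n^2 + 149n − 812k^2n^2 − 2292k^3n + 372kn^3 − 28n^4 − 1026k^3 + 687k^2 + 555k − 1080k^4 + 84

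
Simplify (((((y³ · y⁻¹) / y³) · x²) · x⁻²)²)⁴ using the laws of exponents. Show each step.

(((((y³ · y⁻¹) / y³) · x²) · x⁻²)²)⁴
= ((((y³ · y⁻¹) / y³) · x²) · x⁻²)⁸    [power of a power]
= ((((y³ · y⁻¹) / y³) · x²)⁸) · ((x⁻²)⁸)    [power of a product]
= ((((y³ · y⁻¹) / y³)⁸) · ((x²)⁸)) · ((x⁻²)⁸)    [power of a product]
= ((((y³ · y⁻¹)⁸) / ((y³)⁸)) · ((x²)⁸)) · ((x⁻²)⁸)    [power of a quotient]
= (((((y³)⁸) · ((y⁻¹)⁸)) / ((y³)⁸)) · ((x²)⁸)) · ((x⁻²)⁸)    [power of a product]
= (((y²⁴ · ((y⁻¹)⁸)) / ((y³)⁸)) · ((x²)⁸)) · ((x⁻²)⁸)    [power of a power]
= (((y²⁴ · y⁻⁸) / ((y³)⁸)) · ((x²)⁸)) · ((x⁻²)⁸)    [power of a power]
= ((y¹⁶ / ((y³)⁸)) · ((x²)⁸)) · ((x⁻²)⁸)    [product of powers]
= ((y¹⁶ / y²⁴) · ((x²)⁸)) · ((x⁻²)⁸)    [power of a power]
= (y⁻⁸ · ((x²)⁸)) · ((x⁻²)⁸)    [quotient of powers]
= (y⁻⁸ · x¹⁶) · ((x⁻²)⁸)    [power of a power]
= (y⁻⁸ · x¹⁶) · x⁻¹⁶    [power of a power]
= y⁻⁸    [product of powers]

y⁻⁸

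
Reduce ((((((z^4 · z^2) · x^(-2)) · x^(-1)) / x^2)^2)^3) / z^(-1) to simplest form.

x^(-30)z^37

((((((z^4 · z^2) · x^(-2)) · x^(-1)) / x^2)^2)^3) / z^(-1)
= (((((z^4 · z^2) · x^(-2)) · x^(-1)) / x^2)^6) / z^(-1)    [power of a power]
= (((((z^4 · z^2) · x^(-2)) · x^(-1))^6) / ((x^2)^6)) / z^(-1)    [power of a quotient]
= (((((z^4 · z^2) · x^(-2))^6) · ((x^(-1))^6)) / ((x^2)^6)) / z^(-1)    [power of a product]
= (((((z^4 · z^2)^6) · ((x^(-2))^6)) · ((x^(-1))^6)) / ((x^2)^6)) / z^(-1)    [power of a product]
= ((((((z^4)^6) · ((z^2)^6)) · ((x^(-2))^6)) · ((x^(-1))^6)) / ((x^2)^6)) / z^(-1)    [power of a product]
= ((((z^24 · ((z^2)^6)) · ((x^(-2))^6)) · ((x^(-1))^6)) / ((x^2)^6)) / z^(-1)    [power of a power]
= ((((z^24 · z^12) · ((x^(-2))^6)) · ((x^(-1))^6)) / ((x^2)^6)) / z^(-1)    [power of a power]
= (((z^36 · ((x^(-2))^6)) · ((x^(-1))^6)) / ((x^2)^6)) / z^(-1)    [product of powers]
= (((z^36 · x^(-12)) · ((x^(-1))^6)) / ((x^2)^6)) / z^(-1)    [power of a power]
= (((z^36 · x^(-12)) · x^(-6)) / ((x^2)^6)) / z^(-1)    [power of a power]
= (((z^36 · x^(-12)) · x^(-6)) / x^12) / z^(-1)    [power of a power]
= x^(-30)z^37    [quotient of powers; product of powers]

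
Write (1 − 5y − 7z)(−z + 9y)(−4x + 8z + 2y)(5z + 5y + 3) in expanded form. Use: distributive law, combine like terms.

(1 − 5y − 7z)(−z + 9y)(−4x + 8z + 2y)(5z + 5y + 3)
= (−z + 9y + 5yz − 45y² + 7z² − 63yz)(−4x + 8z + 2y)(5z + 5y + 3)    [distributive law]
= (−z + 9y − 58yz − 45y² + 7z²)(−4x + 8z + 2y)(5z + 5y + 3)    [combine like terms]
= (4xz − 8z² − 2yz − 36xy + 72yz + 18y² + 232xyz − 464yz² − 116y²z + 180xy² − 360y²z − 90y³ − 28xz² + 56z³ + 14yz²)(5z + 5y + 3)    [distributive law]
= (4xz − 8z² + 70yz − 36xy + 18y² + 232xyz − 450yz² − 476y²z + 180xy² − 90y³ − 28xz² + 56z³)(5z + 5y + 3)    [combine like terms]
= 20xz² + 20xyz + 12xz − 40z³ − 40yz² − 24z² + 350yz² + 350y²z + 210yz − 180xyz − 180xy² − 108xy + 90y²z + 90y³ + 54y² + 1160xyz² + 1160xy²z + 696xyz − 2250yz³ − 2250y²z² − 1350yz² − 2380y²z² − 2380y³z − 1428y²z + 900xy²z + 900xy³ + 540xy² − 450y³z − 450y⁴ − 270y³ − 140xz³ − 140xyz² − 84xz² + 280z⁴ + 280yz³ + 168z³    [distributive law]
= −64xz² + 536xyz + 12xz + 128z³ − 1040yz² − 24z² − 988y²z + 210yz + 360xy² − 108xy − 180y³ + 54y² + 1020xyz² + 2060xy²z − 1970yz³ − 4630y²z² − 2830y³z + 900xy³ − 450y⁴ − 140xz³ + 280z⁴    [combine like terms]

−64xz² + 536xyz + 12xz + 128z³ − 1040yz² − 24z² − 988y²z + 210yz + 360xy² − 108xy − 180y³ + 54y² + 1020xyz² + 2060xy²z − 1970yz³ − 4630y²z² − 2830y³z + 900xy³ − 450y⁴ − 140xz³ + 280z⁴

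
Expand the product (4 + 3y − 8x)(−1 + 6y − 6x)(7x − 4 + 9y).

(4 + 3y − 8x)(−1 + 6y − 6x)(7x − 4 + 9y)
= (−4 + 24y − 24x − 3y + 18y² − 18xy + 8x − 48xy + 48x²)(7x − 4 + 9y)    [distributive law]
= (−4 + 21y − 16x + 18y² − 66xy + 48x²)(7x − 4 + 9y)    [combine like terms]
= −28x + 16 − 36y + 147xy − 84y + 189y² − 112x² + 64x − 144xy + 126xy² − 72y² + 162y³ − 462x²y + 264xy − 594xy² + 336x³ − 192x² + 432x²y    [distributive law]
= 36x + 16 − 120y + 267xy + 117y² − 304x² − 468xy² + 162y³ − 30x²y + 336x³    [combine like terms]

36x + 16 − 120y + 267xy + 117y² − 304x² − 468xy² + 162y³ − 30x²y + 336x³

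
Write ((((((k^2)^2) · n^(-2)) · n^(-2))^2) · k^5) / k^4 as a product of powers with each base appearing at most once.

k^9·n^(-8)

((((((k^2)^2) · n^(-2)) · n^(-2))^2) · k^5) / k^4
= ((((((k^2)^2) · n^(-2))^2) · ((n^(-2))^2)) · k^5) / k^4    [power of a product]
= ((((((k^2)^2)^2) · ((n^(-2))^2)) · ((n^(-2))^2)) · k^5) / k^4    [power of a product]
= (((((k^2)^4) · ((n^(-2))^2)) · ((n^(-2))^2)) · k^5) / k^4    [power of a power]
= (((k^8 · ((n^(-2))^2)) · ((n^(-2))^2)) · k^5) / k^4    [power of a power]
= (((k^8 · n^(-4)) · ((n^(-2))^2)) · k^5) / k^4    [power of a power]
= (((k^8 · n^(-4)) · n^(-4)) · k^5) / k^4    [power of a power]
= k^9·n^(-8)    [quotient of powers; product of powers]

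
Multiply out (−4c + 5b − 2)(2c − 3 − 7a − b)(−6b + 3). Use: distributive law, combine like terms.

48bc² − 24c² − 6bc + 24c − 168abc + 84ac − 84b²c + 63b² − 75b + 210ab² − 189ab + 30b³ + 18 + 42a

(−4c + 5b − 2)(2c − 3 − 7a − b)(−6b + 3)
= (−8c² + 12c + 28ac + 4bc + 10bc − 15b − 35ab − 5b² − 4c + 6 + 14a + 2b)(−6b + 3)    [distributive law]
= (−8c² + 8c + 28ac + 14bc − 13b − 35ab − 5b² + 6 + 14a)(−6b + 3)    [combine like terms]
= 48bc² − 24c² − 48bc + 24c − 168abc + 84ac − 84b²c + 42bc + 78b² − 39b + 210ab² − 105ab + 30b³ − 15b² − 36b + 18 − 84ab + 42a    [distributive law]
= 48bc² − 24c² − 6bc + 24c − 168abc + 84ac − 84b²c + 63b² − 75b + 210ab² − 189ab + 30b³ + 18 + 42a    [combine like terms]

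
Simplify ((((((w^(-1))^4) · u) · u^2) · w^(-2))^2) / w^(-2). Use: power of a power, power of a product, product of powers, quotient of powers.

u^6w^(-10)

((((((w^(-1))^4) · u) · u^2) · w^(-2))^2) / w^(-2)
= ((((((w^(-1))^4) · u) · u^2)^2) · ((w^(-2))^2)) / w^(-2)    [power of a product]
= ((((((w^(-1))^4) · u)^2) · ((u^2)^2)) · ((w^(-2))^2)) / w^(-2)    [power of a product]
= ((((((w^(-1))^4)^2) · (u^2)) · ((u^2)^2)) · ((w^(-2))^2)) / w^(-2)    [power of a product]
= (((((w^(-1))^8) · (u^2)) · ((u^2)^2)) · ((w^(-2))^2)) / w^(-2)    [power of a power]
= ((((w^(-8)) · (u^2)) · ((u^2)^2)) · ((w^(-2))^2)) / w^(-2)    [power of a power]
= (((w^(-8) · u^2) · u^4) · ((w^(-2))^2)) / w^(-2)    [power of a power]
= (((w^(-8) · u^2) · u^4) · w^(-4)) / w^(-2)    [power of a power]
= u^6w^(-10)    [quotient of powers; product of powers]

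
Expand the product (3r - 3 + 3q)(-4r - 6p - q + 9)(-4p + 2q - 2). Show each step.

48pr^2 - 24qr^2 + 24r^2 + 72p^2r + 24pqr - 120pr - 30q^2r + 108qr - 78r - 72p^2 - 48pq + 72p + 66q^2 - 114q + 54 + 72p^2q - 24pq^2 - 6q^3

(3r - 3 + 3q)(-4r - 6p - q + 9)(-4p + 2q - 2)
= (-12r^2 - 18pr - 3qr + 27r + 12r + 18p + 3q - 27 - 12qr - 18pq - 3q^2 + 27q)(-4p + 2q - 2)    [distributive law]
= (-12r^2 - 18pr - 15qr + 39r + 18p + 30q - 27 - 18pq - 3q^2)(-4p + 2q - 2)    [combine like terms]
= 48pr^2 - 24qr^2 + 24r^2 + 72p^2r - 36pqr + 36pr + 60pqr - 30q^2r + 30qr - 156pr + 78qr - 78r - 72p^2 + 36pq - 36p - 120pq + 60q^2 - 60q + 108p - 54q + 54 + 72p^2q - 36pq^2 + 36pq + 12pq^2 - 6q^3 + 6q^2    [distributive law]
= 48pr^2 - 24qr^2 + 24r^2 + 72p^2r + 24pqr - 120pr - 30q^2r + 108qr - 78r - 72p^2 - 48pq + 72p + 66q^2 - 114q + 54 + 72p^2q - 24pq^2 - 6q^3    [combine like terms]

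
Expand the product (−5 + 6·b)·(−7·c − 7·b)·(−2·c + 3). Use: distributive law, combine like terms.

(−5 + 6·b)·(−7·c − 7·b)·(−2·c + 3)
= (35·c + 35·b − 42·b·c − 42·b^2)·(−2·c + 3)    [distributive law]
= −70·c^2 + 105·c − 70·b·c + 105·b + 84·b·c^2 − 126·b·c + 84·b^2·c − 126·b^2    [distributive law]
= −70·c^2 + 105·c − 196·b·c + 105·b + 84·b·c^2 + 84·b^2·c − 126·b^2    [combine like terms]

−70·c^2 + 105·c − 196·b·c + 105·b + 84·b·c^2 + 84·b^2·c − 126·b^2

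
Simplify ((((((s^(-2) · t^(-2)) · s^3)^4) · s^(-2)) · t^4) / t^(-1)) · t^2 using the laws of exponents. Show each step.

((((((s^(-2) · t^(-2)) · s^3)^4) · s^(-2)) · t^4) / t^(-1)) · t^2
= ((((((s^(-2) · t^(-2))^4) · ((s^3)^4)) · s^(-2)) · t^4) / t^(-1)) · t^2    [power of a product]
= (((((((s^(-2))^4) · ((t^(-2))^4)) · ((s^3)^4)) · s^(-2)) · t^4) / t^(-1)) · t^2    [power of a product]
= (((((s^(-8) · ((t^(-2))^4)) · ((s^3)^4)) · s^(-2)) · t^4) / t^(-1)) · t^2    [power of a power]
= (((((s^(-8) · t^(-8)) · ((s^3)^4)) · s^(-2)) · t^4) / t^(-1)) · t^2    [power of a power]
= (((((s^(-8) · t^(-8)) · s^12) · s^(-2)) · t^4) / t^(-1)) · t^2    [power of a power]
= s^2·t^(-1)    [quotient of powers; product of powers]

s^2·t^(-1)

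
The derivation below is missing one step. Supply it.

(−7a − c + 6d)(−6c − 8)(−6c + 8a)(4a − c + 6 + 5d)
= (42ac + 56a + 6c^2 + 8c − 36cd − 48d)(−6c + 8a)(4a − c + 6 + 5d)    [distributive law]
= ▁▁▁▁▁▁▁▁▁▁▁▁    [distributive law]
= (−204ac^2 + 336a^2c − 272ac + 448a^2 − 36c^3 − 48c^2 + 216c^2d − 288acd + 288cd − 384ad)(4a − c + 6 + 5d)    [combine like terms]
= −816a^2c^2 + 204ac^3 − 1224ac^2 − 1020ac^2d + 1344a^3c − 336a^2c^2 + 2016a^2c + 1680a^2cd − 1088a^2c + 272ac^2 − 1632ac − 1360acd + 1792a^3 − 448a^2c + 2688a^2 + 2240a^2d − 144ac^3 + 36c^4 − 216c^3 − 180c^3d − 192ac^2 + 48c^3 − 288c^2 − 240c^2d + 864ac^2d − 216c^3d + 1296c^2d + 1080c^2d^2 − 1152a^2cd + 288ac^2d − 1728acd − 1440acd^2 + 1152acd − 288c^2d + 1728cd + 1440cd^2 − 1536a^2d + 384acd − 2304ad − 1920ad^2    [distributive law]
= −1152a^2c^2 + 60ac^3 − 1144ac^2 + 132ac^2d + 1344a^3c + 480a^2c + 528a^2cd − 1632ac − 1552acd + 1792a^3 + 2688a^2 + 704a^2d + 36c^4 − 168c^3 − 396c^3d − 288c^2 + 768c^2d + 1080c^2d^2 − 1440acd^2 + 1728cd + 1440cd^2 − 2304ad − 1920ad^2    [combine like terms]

After distributive law, the bracketed line is:

(−252ac^2 + 336a^2c − 336ac + 448a^2 − 36c^3 + 48ac^2 − 48c^2 + 64ac + 216c^2d − 288acd + 288cd − 384ad)(4a − c + 6 + 5d)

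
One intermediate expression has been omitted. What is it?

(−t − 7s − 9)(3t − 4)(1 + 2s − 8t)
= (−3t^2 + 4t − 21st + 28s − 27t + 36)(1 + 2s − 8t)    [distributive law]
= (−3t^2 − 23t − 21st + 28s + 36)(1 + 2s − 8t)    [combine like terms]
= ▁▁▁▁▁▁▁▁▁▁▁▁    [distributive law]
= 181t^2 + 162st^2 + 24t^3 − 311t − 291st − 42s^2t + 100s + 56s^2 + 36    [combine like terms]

After distributive law, the bracketed line is:

−3t^2 − 6st^2 + 24t^3 − 23t − 46st + 184t^2 − 21st − 42s^2t + 168st^2 + 28s + 56s^2 − 224st + 36 + 72s − 288t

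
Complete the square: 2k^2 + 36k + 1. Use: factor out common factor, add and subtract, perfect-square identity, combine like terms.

2(k + 9)^2 - 161

2k^2 + 36k + 1
= 2(k^2 + 18k) + 1    [factor out 2 from the k-terms]
= 2(k^2 + 18k + 81 - 81) + 1    [add and subtract 81 inside the bracket]
= 2(k + 9)^2 - 162 + 1    [perfect-square identity]
= 2(k + 9)^2 - 161    [combine constants]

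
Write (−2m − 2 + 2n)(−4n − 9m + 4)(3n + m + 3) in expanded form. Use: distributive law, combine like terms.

(−2m − 2 + 2n)(−4n − 9m + 4)(3n + m + 3)
= (8mn + 18m^2 − 8m + 8n + 18m − 8 − 8n^2 − 18mn + 8n)(3n + m + 3)    [distributive law]
= (−10mn + 18m^2 + 10m + 16n − 8 − 8n^2)(3n + m + 3)    [combine like terms]
= −30mn^2 − 10m^2n − 30mn + 54m^2n + 18m^3 + 54m^2 + 30mn + 10m^2 + 30m + 48n^2 + 16mn + 48n − 24n − 8m − 24 − 24n^3 − 8mn^2 − 24n^2    [distributive law]
= −38mn^2 + 44m^2n + 16mn + 18m^3 + 64m^2 + 22m + 24n^2 + 24n − 24 − 24n^3    [combine like terms]

−38mn^2 + 44m^2n + 16mn + 18m^3 + 64m^2 + 22m + 24n^2 + 24n − 24 − 24n^3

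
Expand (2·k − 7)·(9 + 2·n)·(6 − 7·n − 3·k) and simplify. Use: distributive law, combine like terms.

(2·k − 7)·(9 + 2·n)·(6 − 7·n − 3·k)
= (18·k + 4·k·n − 63 − 14·n)·(6 − 7·n − 3·k)    [distributive law]
= 108·k − 126·k·n − 54·k^2 + 24·k·n − 28·k·n^2 − 12·k^2·n − 378 + 441·n + 189·k − 84·n + 98·n^2 + 42·k·n    [distributive law]
= 297·k − 60·k·n − 54·k^2 − 28·k·n^2 − 12·k^2·n − 378 + 357·n + 98·n^2    [combine like terms]

297·k − 60·k·n − 54·k^2 − 28·k·n^2 − 12·k^2·n − 378 + 357·n + 98·n^2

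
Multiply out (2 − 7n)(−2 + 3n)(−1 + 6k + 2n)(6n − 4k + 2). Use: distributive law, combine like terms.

−32n − 64k + 8 + 208kn + 96k^2 − 46n^2 + 224kn^2 − 480k^2n + 282n^3 − 588kn^3 + 504k^2n^2 − 252n^4

(2 − 7n)(−2 + 3n)(−1 + 6k + 2n)(6n − 4k + 2)
= (−4 + 6n + 14n − 21n^2)(−1 + 6k + 2n)(6n − 4k + 2)    [distributive law]
= (−4 + 20n − 21n^2)(−1 + 6k + 2n)(6n − 4k + 2)    [combine like terms]
= (4 − 24k − 8n − 20n + 120kn + 40n^2 + 21n^2 − 126kn^2 − 42n^3)(6n − 4k + 2)    [distributive law]
= (4 − 24k − 28n + 120kn + 61n^2 − 126kn^2 − 42n^3)(6n − 4k + 2)    [combine like terms]
= 24n − 16k + 8 − 144kn + 96k^2 − 48k − 168n^2 + 112kn − 56n + 720kn^2 − 480k^2n + 240kn + 366n^3 − 244kn^2 + 122n^2 − 756kn^3 + 504k^2n^2 − 252kn^2 − 252n^4 + 168kn^3 − 84n^3    [distributive law]
= −32n − 64k + 8 + 208kn + 96k^2 − 46n^2 + 224kn^2 − 480k^2n + 282n^3 − 588kn^3 + 504k^2n^2 − 252n^4    [combine like terms]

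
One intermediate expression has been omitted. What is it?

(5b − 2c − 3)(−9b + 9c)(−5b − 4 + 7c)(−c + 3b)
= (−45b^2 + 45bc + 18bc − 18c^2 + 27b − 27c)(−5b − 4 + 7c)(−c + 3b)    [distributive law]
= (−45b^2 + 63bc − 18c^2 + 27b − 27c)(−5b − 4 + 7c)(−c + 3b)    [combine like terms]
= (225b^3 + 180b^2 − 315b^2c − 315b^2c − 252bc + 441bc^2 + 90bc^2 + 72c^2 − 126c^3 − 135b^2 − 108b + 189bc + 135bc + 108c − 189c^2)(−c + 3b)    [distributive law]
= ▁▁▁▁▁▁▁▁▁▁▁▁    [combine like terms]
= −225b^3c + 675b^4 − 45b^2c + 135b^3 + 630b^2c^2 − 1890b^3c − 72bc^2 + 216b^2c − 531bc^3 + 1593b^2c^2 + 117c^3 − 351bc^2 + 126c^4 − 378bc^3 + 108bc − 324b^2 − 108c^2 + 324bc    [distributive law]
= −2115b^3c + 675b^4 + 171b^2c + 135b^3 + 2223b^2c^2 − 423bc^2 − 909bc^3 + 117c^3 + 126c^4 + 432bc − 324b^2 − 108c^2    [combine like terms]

Applying combine like terms to the line above:

(225b^3 + 45b^2 − 630b^2c + 72bc + 531bc^2 − 117c^2 − 126c^3 − 108b + 108c)(−c + 3b)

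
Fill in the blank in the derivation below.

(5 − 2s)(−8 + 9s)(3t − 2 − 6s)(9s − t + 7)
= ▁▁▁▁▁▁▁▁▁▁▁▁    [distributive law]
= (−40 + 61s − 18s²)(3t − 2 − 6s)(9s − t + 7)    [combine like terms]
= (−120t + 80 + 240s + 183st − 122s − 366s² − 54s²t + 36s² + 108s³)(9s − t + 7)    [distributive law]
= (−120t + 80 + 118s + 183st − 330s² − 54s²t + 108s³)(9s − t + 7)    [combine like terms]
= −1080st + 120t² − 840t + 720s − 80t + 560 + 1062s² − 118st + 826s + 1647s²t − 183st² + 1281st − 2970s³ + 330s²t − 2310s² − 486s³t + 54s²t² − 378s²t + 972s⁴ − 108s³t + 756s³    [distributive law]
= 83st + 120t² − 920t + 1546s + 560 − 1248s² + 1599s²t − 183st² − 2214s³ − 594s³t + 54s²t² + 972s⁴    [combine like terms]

By distributive law:

(−40 + 45s + 16s − 18s²)(3t − 2 − 6s)(9s − t + 7)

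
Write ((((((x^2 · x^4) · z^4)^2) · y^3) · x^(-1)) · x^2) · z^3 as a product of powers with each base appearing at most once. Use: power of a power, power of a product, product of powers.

((((((x^2 · x^4) · z^4)^2) · y^3) · x^(-1)) · x^2) · z^3
= ((((((x^2 · x^4)^2) · ((z^4)^2)) · y^3) · x^(-1)) · x^2) · z^3    [power of a product]
= (((((((x^2)^2) · ((x^4)^2)) · ((z^4)^2)) · y^3) · x^(-1)) · x^2) · z^3    [power of a product]
= (((((x^4 · ((x^4)^2)) · ((z^4)^2)) · y^3) · x^(-1)) · x^2) · z^3    [power of a power]
= (((((x^4 · x^8) · ((z^4)^2)) · y^3) · x^(-1)) · x^2) · z^3    [power of a power]
= ((((x^12 · ((z^4)^2)) · y^3) · x^(-1)) · x^2) · z^3    [product of powers]
= ((((x^12 · z^8) · y^3) · x^(-1)) · x^2) · z^3    [power of a power]
= x^13·y^3·z^11    [product of powers]

x^13·y^3·z^11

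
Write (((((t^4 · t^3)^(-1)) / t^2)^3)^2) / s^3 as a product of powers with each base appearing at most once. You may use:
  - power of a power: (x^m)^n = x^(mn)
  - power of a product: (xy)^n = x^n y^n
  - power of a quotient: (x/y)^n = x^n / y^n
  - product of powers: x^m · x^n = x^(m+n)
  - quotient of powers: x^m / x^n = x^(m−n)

s^(-3)t^(-54)

(((((t^4 · t^3)^(-1)) / t^2)^3)^2) / s^3
= ((((t^4 · t^3)^(-1)) / t^2)^6) / s^3    [power of a power]
= ((((t^4 · t^3)^(-1))^6) / ((t^2)^6)) / s^3    [power of a quotient]
= (((t^4 · t^3)^(-6)) / ((t^2)^6)) / s^3    [power of a power]
= ((((t^4)^(-6)) · ((t^3)^(-6))) / ((t^2)^6)) / s^3    [power of a product]
= ((t^(-24) · ((t^3)^(-6))) / ((t^2)^6)) / s^3    [power of a power]
= ((t^(-24) · t^(-18)) / ((t^2)^6)) / s^3    [power of a power]
= (t^(-42) / ((t^2)^6)) / s^3    [product of powers]
= (t^(-42) / t^12) / s^3    [power of a power]
= t^(-54) / s^3    [quotient of powers]
= s^(-3)t^(-54)    [quotient of powers]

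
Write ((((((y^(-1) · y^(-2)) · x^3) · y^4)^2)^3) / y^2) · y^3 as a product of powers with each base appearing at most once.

x^18·y^7

((((((y^(-1) · y^(-2)) · x^3) · y^4)^2)^3) / y^2) · y^3
= (((((y^(-1) · y^(-2)) · x^3) · y^4)^6) / y^2) · y^3    [power of a power]
= (((((y^(-1) · y^(-2)) · x^3)^6) · ((y^4)^6)) / y^2) · y^3    [power of a product]
= (((((y^(-1) · y^(-2))^6) · ((x^3)^6)) · ((y^4)^6)) / y^2) · y^3    [power of a product]
= ((((((y^(-1))^6) · ((y^(-2))^6)) · ((x^3)^6)) · ((y^4)^6)) / y^2) · y^3    [power of a product]
= ((((y^(-6) · ((y^(-2))^6)) · ((x^3)^6)) · ((y^4)^6)) / y^2) · y^3    [power of a power]
= ((((y^(-6) · y^(-12)) · ((x^3)^6)) · ((y^4)^6)) / y^2) · y^3    [power of a power]
= (((y^(-18) · ((x^3)^6)) · ((y^4)^6)) / y^2) · y^3    [product of powers]
= (((y^(-18) · x^18) · ((y^4)^6)) / y^2) · y^3    [power of a power]
= (((y^(-18) · x^18) · y^24) / y^2) · y^3    [power of a power]
= x^18·y^7    [quotient of powers; product of powers]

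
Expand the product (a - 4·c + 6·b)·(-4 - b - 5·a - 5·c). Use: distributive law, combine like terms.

(a - 4·c + 6·b)·(-4 - b - 5·a - 5·c)
= -4·a - a·b - 5·a^2 - 5·a·c + 16·c + 4·b·c + 20·a·c + 20·c^2 - 24·b - 6·b^2 - 30·a·b - 30·b·c    [distributive law]
= -4·a - 31·a·b - 5·a^2 + 15·a·c + 16·c - 26·b·c + 20·c^2 - 24·b - 6·b^2    [combine like terms]

-4·a - 31·a·b - 5·a^2 + 15·a·c + 16·c - 26·b·c + 20·c^2 - 24·b - 6·b^2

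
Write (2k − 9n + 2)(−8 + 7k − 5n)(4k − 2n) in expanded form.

−8k^2 + 252kn + 56k^3 − 320k^2n + 326kn^2 − 124n^2 − 90n^3 − 64k + 32n

(2k − 9n + 2)(−8 + 7k − 5n)(4k − 2n)
= (−16k + 14k^2 − 10kn + 72n − 63kn + 45n^2 − 16 + 14k − 10n)(4k − 2n)    [distributive law]
= (−2k + 14k^2 − 73kn + 62n + 45n^2 − 16)(4k − 2n)    [combine like terms]
= −8k^2 + 4kn + 56k^3 − 28k^2n − 292k^2n + 146kn^2 + 248kn − 124n^2 + 180kn^2 − 90n^3 − 64k + 32n    [distributive law]
= −8k^2 + 252kn + 56k^3 − 320k^2n + 326kn^2 − 124n^2 − 90n^3 − 64k + 32n    [combine like terms]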